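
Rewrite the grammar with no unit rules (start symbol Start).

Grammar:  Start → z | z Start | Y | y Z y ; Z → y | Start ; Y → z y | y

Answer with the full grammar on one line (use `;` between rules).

Start → z | z Start | y Z y | z y | y; Z → y | z | z Start | y Z y | z y; Y → z y | y

Unit pairs: Start ⇒* {Y}; Z ⇒* {Start, Y}.
For every A with A ⇒* B via unit rules, add B's non-unit alternatives to A; then delete every rule of the form X → Y.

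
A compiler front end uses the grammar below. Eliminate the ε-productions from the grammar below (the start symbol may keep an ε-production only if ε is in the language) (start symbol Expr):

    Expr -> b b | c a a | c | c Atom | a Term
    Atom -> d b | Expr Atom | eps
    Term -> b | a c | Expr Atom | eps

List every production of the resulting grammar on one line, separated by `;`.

The nullable symbols are {Atom, Term}.
ε ∉ L(G), so no ε-production is kept.
Expand every rule over subsets of its nullable positions: Expr → a Term gives a Term | a. Atom → Expr Atom gives Expr Atom | Expr. Term → Expr Atom gives Expr Atom | Expr.

Expr -> b b | c a a | c | c Atom | a Term | a; Atom -> d b | Expr Atom | Expr; Term -> b | a c | Expr Atom | Expr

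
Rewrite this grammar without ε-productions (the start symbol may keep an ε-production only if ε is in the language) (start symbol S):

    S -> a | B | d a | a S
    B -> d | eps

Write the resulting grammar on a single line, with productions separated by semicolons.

The nullable symbols are {B, S}.
ε ∈ L(G) since S is nullable, so keep S → ε.

S -> a | B | d a | a S | ε; B -> d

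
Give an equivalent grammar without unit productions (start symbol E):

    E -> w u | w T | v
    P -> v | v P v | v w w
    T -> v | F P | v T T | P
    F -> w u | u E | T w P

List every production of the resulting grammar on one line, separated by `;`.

Unit pairs: T ⇒* {P}.
For every A with A ⇒* B via unit rules, add B's non-unit alternatives to A; then delete every rule of the form X → Y.

E -> w u | w T | v; P -> v | v P v | v w w; T -> v | v P v | v w w | F P | v T T; F -> w u | u E | T w P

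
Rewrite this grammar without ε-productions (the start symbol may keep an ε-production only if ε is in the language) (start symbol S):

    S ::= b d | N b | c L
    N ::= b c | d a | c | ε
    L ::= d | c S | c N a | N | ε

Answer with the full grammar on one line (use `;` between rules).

Nullable nonterminals: {L, N}.
ε ∉ L(G), so no ε-production is kept.
Expand every rule over subsets of its nullable positions: S → N b gives N b | b. S → c L gives c L | c. L → c N a gives c N a | c a.

S ::= b d | N b | b | c L | c; N ::= b c | d a | c; L ::= d | c S | c N a | c a | N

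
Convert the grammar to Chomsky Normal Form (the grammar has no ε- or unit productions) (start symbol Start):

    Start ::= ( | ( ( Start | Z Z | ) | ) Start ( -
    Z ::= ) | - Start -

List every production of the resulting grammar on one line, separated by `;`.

Introduce a nonterminal for each terminal appearing in a rule of length ≥ 2: X1 → (, X2 → ), X3 → -.
Binarize each right-hand side of length ≥ 3 by chaining fresh nonterminals (Y1, Y2, …): affected rules were Start → X1 X1 Start; Start → X2 Start X1 X3; Z → X3 Start X3.

Start ::= ( | X1 Y1 | Z Z | ) | X2 Y2; Z ::= ) | X3 Y4; X1 ::= (; X2 ::= ); X3 ::= -; Y1 ::= X1 Start; Y2 ::= Start Y3; Y3 ::= X1 X3; Y4 ::= Start X3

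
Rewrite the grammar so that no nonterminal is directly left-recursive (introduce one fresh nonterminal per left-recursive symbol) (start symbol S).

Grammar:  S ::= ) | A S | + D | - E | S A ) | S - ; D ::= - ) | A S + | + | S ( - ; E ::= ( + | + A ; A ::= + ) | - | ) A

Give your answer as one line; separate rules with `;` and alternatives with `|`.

S is directly left-recursive.
For S: α = {A ), -}, β = {), A S, + D, - E}. Rewrite as S → β S' and S' → α S' | ε.

S ::= ) S' | A S S' | + D S' | - E S'; D ::= - ) | A S + | + | S ( -; E ::= ( + | + A; A ::= + ) | - | ) A; S' ::= A ) S' | - S' | ε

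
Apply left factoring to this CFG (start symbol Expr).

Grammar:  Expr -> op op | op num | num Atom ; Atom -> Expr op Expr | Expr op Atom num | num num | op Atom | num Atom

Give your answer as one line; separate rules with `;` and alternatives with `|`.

Expr has alternatives sharing prefix 'op': factor to Expr → op Expr1 with Expr1 → op | num.
Atom has alternatives sharing prefix 'Expr op': factor to Atom → Expr op Atom1 with Atom1 → Expr | Atom num.
Atom has alternatives sharing prefix 'num': factor to Atom → num Atom2 with Atom2 → num | Atom.

Expr -> num Atom | op Expr1; Atom -> op Atom | Expr op Atom1 | num Atom2; Expr1 -> op | num; Atom1 -> Expr | Atom num; Atom2 -> num | Atom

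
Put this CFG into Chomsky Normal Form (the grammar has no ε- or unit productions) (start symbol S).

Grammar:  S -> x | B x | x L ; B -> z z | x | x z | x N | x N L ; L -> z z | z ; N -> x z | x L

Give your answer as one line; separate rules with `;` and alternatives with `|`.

Introduce a nonterminal for each terminal appearing in a rule of length ≥ 2: X1 → x, X2 → z.
Binarize each right-hand side of length ≥ 3 by chaining fresh nonterminals (Y1, Y2, …): affected rules were B → X1 N L.

S -> x | B X1 | X1 L; B -> X2 X2 | x | X1 X2 | X1 N | X1 Y1; L -> X2 X2 | z; N -> X1 X2 | X1 L; X1 -> x; X2 -> z; Y1 -> N L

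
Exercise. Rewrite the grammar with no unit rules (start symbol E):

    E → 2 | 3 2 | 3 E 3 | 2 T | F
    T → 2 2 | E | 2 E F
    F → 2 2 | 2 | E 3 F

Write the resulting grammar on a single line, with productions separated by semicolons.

Unit pairs: E ⇒* {F}; T ⇒* {E, F}.
For each unit pair (A, B), copy every non-unit production of B to A, then drop all unit productions.

E → 2 | 3 2 | 3 E 3 | 2 T | 2 2 | E 3 F; T → 2 | 3 2 | 3 E 3 | 2 T | 2 2 | E 3 F | 2 E F; F → 2 2 | 2 | E 3 F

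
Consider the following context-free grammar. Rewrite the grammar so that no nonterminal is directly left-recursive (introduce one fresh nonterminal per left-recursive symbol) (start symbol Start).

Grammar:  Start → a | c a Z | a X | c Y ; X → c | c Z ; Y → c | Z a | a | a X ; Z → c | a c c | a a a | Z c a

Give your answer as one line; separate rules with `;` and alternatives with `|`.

Start → a | c a Z | a X | c Y; X → c | c Z; Y → c | Z a | a | a X; Z → c Z1 | a c c Z1 | a a a Z1; Z1 → c a Z1 | ε

Left recursion appears on Z.
For Z: α = {c a}, β = {c, a c c, a a a}. Rewrite as Z → β Z1 and Z1 → α Z1 | ε.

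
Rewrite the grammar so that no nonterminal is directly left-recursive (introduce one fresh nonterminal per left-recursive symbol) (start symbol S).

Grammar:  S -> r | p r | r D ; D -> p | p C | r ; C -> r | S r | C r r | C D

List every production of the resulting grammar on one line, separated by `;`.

Left recursion appears on C.
For C: α = {r r, D}, β = {r, S r}. Rewrite as C → β C' and C' → α C' | ε.

S -> r | p r | r D; D -> p | p C | r; C -> r C' | S r C'; C' -> r r C' | D C' | epsilon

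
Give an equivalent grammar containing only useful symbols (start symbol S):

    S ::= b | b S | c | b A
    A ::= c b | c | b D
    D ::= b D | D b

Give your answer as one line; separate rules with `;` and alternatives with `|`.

S ::= b | b S | c | b A; A ::= c b | c

Generating nonterminals: {A, S}.
Reachable from S after that: {A, S}.
Removed useless symbols: {D} and every production mentioning them.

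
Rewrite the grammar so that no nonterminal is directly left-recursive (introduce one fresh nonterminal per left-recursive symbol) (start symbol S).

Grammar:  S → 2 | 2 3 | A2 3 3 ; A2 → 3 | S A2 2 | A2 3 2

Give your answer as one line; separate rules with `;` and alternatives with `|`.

Directly left-recursive nonterminal: A2.
For A2: α = {3 2}, β = {3, S A2 2}. Rewrite as A2 → β A2' and A2' → α A2' | ε.

S → 2 | 2 3 | A2 3 3; A2 → 3 A2' | S A2 2 A2'; A2' → 3 2 A2' | ε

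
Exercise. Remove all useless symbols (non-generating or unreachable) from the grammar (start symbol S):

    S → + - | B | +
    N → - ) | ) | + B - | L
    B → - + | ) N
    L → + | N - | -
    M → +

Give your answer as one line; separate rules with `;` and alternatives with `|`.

Generating nonterminals: {B, L, M, N, S}.
Reachable from S after that: {B, L, N, S}.
Removed useless symbols: {M} and every production mentioning them.

S → + - | B | +; N → - ) | ) | + B - | L; B → - + | ) N; L → + | N - | -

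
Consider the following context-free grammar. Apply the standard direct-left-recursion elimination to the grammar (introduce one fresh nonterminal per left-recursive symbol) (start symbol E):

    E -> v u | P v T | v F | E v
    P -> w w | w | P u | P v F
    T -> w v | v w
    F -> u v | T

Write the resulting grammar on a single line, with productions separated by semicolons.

Left recursion appears on E, P.
For E: α = {v}, β = {v u, P v T, v F}. Rewrite as E → β E' and E' → α E' | ε.
For P: α = {u, v F}, β = {w w, w}. Rewrite as P → β P' and P' → α P' | ε.

E -> v u E' | P v T E' | v F E'; P -> w w P' | w P'; T -> w v | v w; F -> u v | T; E' -> v E' | ε; P' -> u P' | v F P' | ε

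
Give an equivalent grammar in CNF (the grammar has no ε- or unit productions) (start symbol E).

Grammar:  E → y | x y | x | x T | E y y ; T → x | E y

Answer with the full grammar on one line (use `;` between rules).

Introduce a nonterminal for each terminal appearing in a rule of length ≥ 2: X1 → x, X2 → y.
Binarize each right-hand side of length ≥ 3 by chaining fresh nonterminals (Y1, Y2, …): affected rules were E → E X2 X2.

E → y | X1 X2 | x | X1 T | E Y1; T → x | E X2; X1 → x; X2 → y; Y1 → X2 X2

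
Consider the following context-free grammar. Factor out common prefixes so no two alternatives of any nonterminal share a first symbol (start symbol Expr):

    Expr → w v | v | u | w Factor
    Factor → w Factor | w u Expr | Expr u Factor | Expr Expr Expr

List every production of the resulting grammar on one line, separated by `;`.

Expr has alternatives sharing prefix 'w': factor to Expr → w Expr1 with Expr1 → v | Factor.
Factor has alternatives sharing prefix 'w': factor to Factor → w Factor1 with Factor1 → Factor | u Expr.
Factor has alternatives sharing prefix 'Expr': factor to Factor → Expr Factor2 with Factor2 → u Factor | Expr Expr.

Expr → v | u | w Expr1; Factor → w Factor1 | Expr Factor2; Expr1 → v | Factor; Factor1 → Factor | u Expr; Factor2 → u Factor | Expr Expr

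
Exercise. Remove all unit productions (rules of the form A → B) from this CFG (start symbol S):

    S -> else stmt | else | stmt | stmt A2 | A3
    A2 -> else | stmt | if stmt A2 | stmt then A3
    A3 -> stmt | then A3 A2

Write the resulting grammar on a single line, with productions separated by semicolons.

S -> else stmt | else | stmt | stmt A2 | then A3 A2; A2 -> else | stmt | if stmt A2 | stmt then A3; A3 -> stmt | then A3 A2

Unit pairs: S ⇒* {A3}.
For each unit pair (A, B), copy every non-unit production of B to A, then drop all unit productions.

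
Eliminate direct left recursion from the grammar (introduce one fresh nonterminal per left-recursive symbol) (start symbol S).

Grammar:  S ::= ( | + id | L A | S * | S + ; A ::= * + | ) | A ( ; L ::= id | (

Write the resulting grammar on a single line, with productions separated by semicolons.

S, A are directly left-recursive.
For S: α = {*, +}, β = {(, + id, L A}. Rewrite as S → β S' and S' → α S' | ε.
For A: α = {(}, β = {* +, )}. Rewrite as A → β A' and A' → α A' | ε.

S ::= ( S' | + id S' | L A S'; A ::= * + A' | ) A'; L ::= id | (; S' ::= * S' | + S' | ε; A' ::= ( A' | ε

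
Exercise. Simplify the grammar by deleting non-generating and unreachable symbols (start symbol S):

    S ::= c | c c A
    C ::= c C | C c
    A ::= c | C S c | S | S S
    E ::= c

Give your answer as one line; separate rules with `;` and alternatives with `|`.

Generating nonterminals: {A, E, S}.
Reachable from S after that: {A, S}.
Removed useless symbols: {C, E} and every production mentioning them.

S ::= c | c c A; A ::= c | S | S S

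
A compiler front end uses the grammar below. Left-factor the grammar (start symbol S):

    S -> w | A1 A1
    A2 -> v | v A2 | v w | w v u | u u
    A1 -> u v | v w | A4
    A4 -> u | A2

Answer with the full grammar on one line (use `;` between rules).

S -> w | A1 A1; A2 -> w v u | u u | v A2'; A1 -> u v | v w | A4; A4 -> u | A2; A2' -> ε | A2 | w

A2 has alternatives sharing prefix 'v': factor to A2 → v A2' with A2' → ε | A2 | w.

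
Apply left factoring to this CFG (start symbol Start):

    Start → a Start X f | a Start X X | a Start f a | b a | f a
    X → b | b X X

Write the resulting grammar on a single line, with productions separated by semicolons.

Start → b a | f a | a Start Start1; X → b X1; Start1 → f a | X Start11; X1 → ε | X X; Start11 → f | X

Start has alternatives sharing prefix 'a Start': factor to Start → a Start Start1 with Start1 → X f | X X | f a.
X has alternatives sharing prefix 'b': factor to X → b X1 with X1 → ε | X X.
Start1 has alternatives sharing prefix 'X': factor to Start1 → X Start11 with Start11 → f | X.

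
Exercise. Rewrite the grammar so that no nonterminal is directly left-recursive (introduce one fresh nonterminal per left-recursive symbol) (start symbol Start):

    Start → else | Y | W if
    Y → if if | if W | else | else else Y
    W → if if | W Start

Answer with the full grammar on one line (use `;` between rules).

Directly left-recursive nonterminal: W.
For W: α = {Start}, β = {if if}. Rewrite as W → β W1 and W1 → α W1 | ε.

Start → else | Y | W if; Y → if if | if W | else | else else Y; W → if if W1; W1 → Start W1 | ε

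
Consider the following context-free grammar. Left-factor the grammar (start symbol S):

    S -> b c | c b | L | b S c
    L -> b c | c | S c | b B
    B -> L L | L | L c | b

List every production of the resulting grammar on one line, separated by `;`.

S has alternatives sharing prefix 'b': factor to S → b S' with S' → c | S c.
L has alternatives sharing prefix 'b': factor to L → b L' with L' → c | B.
B has alternatives sharing prefix 'L': factor to B → L B' with B' → L | ε | c.

S -> c b | L | b S'; L -> c | S c | b L'; B -> b | L B'; S' -> c | S c; L' -> c | B; B' -> L | eps | c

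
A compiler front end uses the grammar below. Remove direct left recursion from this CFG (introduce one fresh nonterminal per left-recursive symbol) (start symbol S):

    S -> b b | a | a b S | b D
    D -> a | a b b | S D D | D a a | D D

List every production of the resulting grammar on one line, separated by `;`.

Directly left-recursive nonterminal: D.
For D: α = {a a, D}, β = {a, a b b, S D D}. Rewrite as D → β D' and D' → α D' | ε.

S -> b b | a | a b S | b D; D -> a D' | a b b D' | S D D D'; D' -> a a D' | D D' | ε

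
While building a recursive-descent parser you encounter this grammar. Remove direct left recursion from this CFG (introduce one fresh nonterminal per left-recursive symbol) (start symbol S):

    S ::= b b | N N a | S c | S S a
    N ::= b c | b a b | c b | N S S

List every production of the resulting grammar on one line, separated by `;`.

S ::= b b S' | N N a S'; N ::= b c N' | b a b N' | c b N'; S' ::= c S' | S a S' | ε; N' ::= S S N' | ε

Left recursion appears on S, N.
For S: α = {c, S a}, β = {b b, N N a}. Rewrite as S → β S' and S' → α S' | ε.
For N: α = {S S}, β = {b c, b a b, c b}. Rewrite as N → β N' and N' → α N' | ε.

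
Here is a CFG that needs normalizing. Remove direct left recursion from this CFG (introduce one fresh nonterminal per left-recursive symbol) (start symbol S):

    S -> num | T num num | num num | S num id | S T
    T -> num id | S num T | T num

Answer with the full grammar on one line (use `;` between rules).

S -> num S' | T num num S' | num num S'; T -> num id T' | S num T T'; S' -> num id S' | T S' | ε; T' -> num T' | ε

Left recursion appears on S, T.
For S: α = {num id, T}, β = {num, T num num, num num}. Rewrite as S → β S' and S' → α S' | ε.
For T: α = {num}, β = {num id, S num T}. Rewrite as T → β T' and T' → α T' | ε.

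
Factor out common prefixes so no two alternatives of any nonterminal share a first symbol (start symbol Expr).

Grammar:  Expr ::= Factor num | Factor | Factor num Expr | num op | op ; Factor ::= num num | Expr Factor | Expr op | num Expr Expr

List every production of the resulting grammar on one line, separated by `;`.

Expr has alternatives sharing prefix 'Factor': factor to Expr → Factor Expr1 with Expr1 → num | ε | num Expr.
Factor has alternatives sharing prefix 'num': factor to Factor → num Factor1 with Factor1 → num | Expr Expr.
Factor has alternatives sharing prefix 'Expr': factor to Factor → Expr Factor2 with Factor2 → Factor | op.
Expr1 has alternatives sharing prefix 'num': factor to Expr1 → num Expr11 with Expr11 → ε | Expr.

Expr ::= num op | op | Factor Expr1; Factor ::= num Factor1 | Expr Factor2; Expr1 ::= ε | num Expr11; Factor1 ::= num | Expr Expr; Factor2 ::= Factor | op; Expr11 ::= ε | Expr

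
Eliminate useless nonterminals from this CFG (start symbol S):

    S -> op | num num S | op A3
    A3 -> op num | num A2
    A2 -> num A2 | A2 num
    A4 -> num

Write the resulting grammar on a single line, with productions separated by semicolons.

S -> op | num num S | op A3; A3 -> op num

Generating nonterminals: {A3, A4, S}.
Reachable from S after that: {A3, S}.
Removed useless symbols: {A2, A4} and every production mentioning them.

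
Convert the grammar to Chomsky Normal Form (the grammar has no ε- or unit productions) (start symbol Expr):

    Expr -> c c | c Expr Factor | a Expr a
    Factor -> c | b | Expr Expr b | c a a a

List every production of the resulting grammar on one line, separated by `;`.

Expr -> X1 X1 | X1 Y1 | X2 Y2; Factor -> c | b | Expr Y3 | X1 Y4; X1 -> c; X2 -> a; X3 -> b; Y1 -> Expr Factor; Y2 -> Expr X2; Y3 -> Expr X3; Y4 -> X2 Y5; Y5 -> X2 X2

Introduce a nonterminal for each terminal appearing in a rule of length ≥ 2: X1 → c, X2 → a, X3 → b.
Binarize each right-hand side of length ≥ 3 by chaining fresh nonterminals (Y1, Y2, …): affected rules were Expr → X1 Expr Factor; Expr → X2 Expr X2; Factor → Expr Expr X3; Factor → X1 X2 X2 X2.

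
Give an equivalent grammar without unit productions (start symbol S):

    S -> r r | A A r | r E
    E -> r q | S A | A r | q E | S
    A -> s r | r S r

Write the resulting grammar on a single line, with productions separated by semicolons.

S -> r r | A A r | r E; E -> r q | S A | A r | q E | r r | A A r | r E; A -> s r | r S r

Unit pairs: E ⇒* {S}.
Replace each nonterminal's rules with the union of the non-unit rules of every nonterminal it unit-derives.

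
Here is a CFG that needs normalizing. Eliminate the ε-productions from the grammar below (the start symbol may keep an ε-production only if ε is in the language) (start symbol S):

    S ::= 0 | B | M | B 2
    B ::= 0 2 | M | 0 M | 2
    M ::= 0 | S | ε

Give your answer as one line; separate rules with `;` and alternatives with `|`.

The nullable symbols are {B, M, S}.
ε ∈ L(G) since S is nullable, so keep S → ε.
Expand every rule over subsets of its nullable positions: S → B 2 gives B 2 | 2. B → 0 M gives 0 M | 0.

S ::= 0 | B | M | B 2 | 2 | ε; B ::= 0 2 | M | 0 M | 0 | 2; M ::= 0 | S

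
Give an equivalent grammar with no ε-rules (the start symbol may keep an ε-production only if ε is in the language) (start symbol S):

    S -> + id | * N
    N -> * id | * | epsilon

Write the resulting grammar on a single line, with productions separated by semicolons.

The nullable symbols are {N}.
ε ∉ L(G), so no ε-production is kept.
For each production, add variants omitting each subset of nullable occurrences: S → * N gives * N | *.

S -> + id | * N | *; N -> * id | *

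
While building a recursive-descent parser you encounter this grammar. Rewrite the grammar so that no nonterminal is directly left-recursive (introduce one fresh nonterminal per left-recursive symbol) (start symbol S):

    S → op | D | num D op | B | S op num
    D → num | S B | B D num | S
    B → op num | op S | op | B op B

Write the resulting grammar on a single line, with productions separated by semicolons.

Directly left-recursive nonterminals: S, B.
For S: α = {op num}, β = {op, D, num D op, B}. Rewrite as S → β S' and S' → α S' | ε.
For B: α = {op B}, β = {op num, op S, op}. Rewrite as B → β B' and B' → α B' | ε.

S → op S' | D S' | num D op S' | B S'; D → num | S B | B D num | S; B → op num B' | op S B' | op B'; S' → op num S' | ε; B' → op B B' | ε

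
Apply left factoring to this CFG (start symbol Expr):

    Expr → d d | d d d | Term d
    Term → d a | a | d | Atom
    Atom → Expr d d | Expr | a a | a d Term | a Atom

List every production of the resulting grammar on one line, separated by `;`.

Expr → Term d | d d Expr1; Term → a | Atom | d Term1; Atom → a Atom1 | Expr Atom2; Expr1 → ε | d; Term1 → a | ε; Atom1 → a | d Term | Atom; Atom2 → d d | ε

Expr has alternatives sharing prefix 'd d': factor to Expr → d d Expr1 with Expr1 → ε | d.
Term has alternatives sharing prefix 'd': factor to Term → d Term1 with Term1 → a | ε.
Atom has alternatives sharing prefix 'a': factor to Atom → a Atom1 with Atom1 → a | d Term | Atom.
Atom has alternatives sharing prefix 'Expr': factor to Atom → Expr Atom2 with Atom2 → d d | ε.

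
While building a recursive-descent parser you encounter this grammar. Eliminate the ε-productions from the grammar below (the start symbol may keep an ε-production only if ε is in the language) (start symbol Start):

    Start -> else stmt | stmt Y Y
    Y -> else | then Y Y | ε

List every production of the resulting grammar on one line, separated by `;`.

Start -> else stmt | stmt Y Y | stmt Y | stmt; Y -> else | then Y Y | then Y | then

The nullable symbols are {Y}.
ε ∉ L(G), so no ε-production is kept.
For each production, add variants omitting each subset of nullable occurrences: Start → stmt Y Y gives stmt Y Y | stmt Y | stmt. Y → then Y Y gives then Y Y | then Y | then.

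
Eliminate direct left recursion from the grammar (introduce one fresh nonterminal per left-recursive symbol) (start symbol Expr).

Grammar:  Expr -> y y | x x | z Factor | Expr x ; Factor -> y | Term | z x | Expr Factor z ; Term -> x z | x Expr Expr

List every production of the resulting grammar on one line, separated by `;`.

Expr -> y y Expr1 | x x Expr1 | z Factor Expr1; Factor -> y | Term | z x | Expr Factor z; Term -> x z | x Expr Expr; Expr1 -> x Expr1 | eps

Expr is directly left-recursive.
For Expr: α = {x}, β = {y y, x x, z Factor}. Rewrite as Expr → β Expr1 and Expr1 → α Expr1 | ε.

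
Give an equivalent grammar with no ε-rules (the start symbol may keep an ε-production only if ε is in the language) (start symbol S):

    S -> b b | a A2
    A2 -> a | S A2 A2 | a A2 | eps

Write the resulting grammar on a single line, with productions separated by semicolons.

S -> b b | a A2 | a; A2 -> a | S A2 A2 | S A2 | S | a A2

Nullable nonterminals: {A2}.
ε ∉ L(G), so no ε-production is kept.
Add the nullable-subset variants: S → a A2 gives a A2 | a. A2 → S A2 A2 gives S A2 A2 | S A2 | S.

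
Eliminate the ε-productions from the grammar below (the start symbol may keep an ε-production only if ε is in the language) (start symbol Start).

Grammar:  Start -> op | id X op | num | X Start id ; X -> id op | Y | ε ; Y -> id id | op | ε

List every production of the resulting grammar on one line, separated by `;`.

Start -> op | id X op | id op | num | X Start id | Start id; X -> id op | Y; Y -> id id | op

The nullable symbols are {X, Y}.
ε ∉ L(G), so no ε-production is kept.
For each production, add variants omitting each subset of nullable occurrences: Start → id X op gives id X op | id op. Start → X Start id gives X Start id | Start id.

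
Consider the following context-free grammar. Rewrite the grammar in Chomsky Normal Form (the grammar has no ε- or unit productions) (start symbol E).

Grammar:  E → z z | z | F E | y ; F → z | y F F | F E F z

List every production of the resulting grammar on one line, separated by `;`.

Introduce a nonterminal for each terminal appearing in a rule of length ≥ 2: X1 → z, X2 → y.
Binarize each right-hand side of length ≥ 3 by chaining fresh nonterminals (Y1, Y2, …): affected rules were F → X2 F F; F → F E F X1.

E → X1 X1 | z | F E | y; F → z | X2 Y1 | F Y2; X1 → z; X2 → y; Y1 → F F; Y2 → E Y3; Y3 → F X1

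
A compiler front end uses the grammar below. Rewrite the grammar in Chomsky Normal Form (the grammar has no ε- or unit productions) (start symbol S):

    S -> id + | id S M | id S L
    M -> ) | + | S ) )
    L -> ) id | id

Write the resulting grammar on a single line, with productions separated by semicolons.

S -> X1 X2 | X1 Y1 | X1 Y2; M -> ) | + | S Y3; L -> X3 X1 | id; X1 -> id; X2 -> +; X3 -> ); Y1 -> S M; Y2 -> S L; Y3 -> X3 X3

Introduce a nonterminal for each terminal appearing in a rule of length ≥ 2: X1 → id, X2 → +, X3 → ).
Binarize each right-hand side of length ≥ 3 by chaining fresh nonterminals (Y1, Y2, …): affected rules were S → X1 S M; S → X1 S L; M → S X3 X3.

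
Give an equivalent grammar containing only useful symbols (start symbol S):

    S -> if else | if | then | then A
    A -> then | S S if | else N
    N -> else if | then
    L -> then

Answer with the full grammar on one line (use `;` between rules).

Generating nonterminals: {A, L, N, S}.
Reachable from S after that: {A, N, S}.
Removed useless symbols: {L} and every production mentioning them.

S -> if else | if | then | then A; A -> then | S S if | else N; N -> else if | then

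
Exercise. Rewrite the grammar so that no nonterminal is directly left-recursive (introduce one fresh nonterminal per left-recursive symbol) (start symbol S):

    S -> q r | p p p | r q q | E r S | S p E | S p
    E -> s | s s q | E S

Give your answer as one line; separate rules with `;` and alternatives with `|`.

S -> q r S' | p p p S' | r q q S' | E r S S'; E -> s E' | s s q E'; S' -> p E S' | p S' | ε; E' -> S E' | ε

Left recursion appears on S, E.
For S: α = {p E, p}, β = {q r, p p p, r q q, E r S}. Rewrite as S → β S' and S' → α S' | ε.
For E: α = {S}, β = {s, s s q}. Rewrite as E → β E' and E' → α E' | ε.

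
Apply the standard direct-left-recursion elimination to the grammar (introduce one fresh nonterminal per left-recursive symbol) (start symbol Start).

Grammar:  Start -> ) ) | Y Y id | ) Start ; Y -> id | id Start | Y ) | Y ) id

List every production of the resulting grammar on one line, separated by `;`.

Left recursion appears on Y.
For Y: α = {), ) id}, β = {id, id Start}. Rewrite as Y → β Y1 and Y1 → α Y1 | ε.

Start -> ) ) | Y Y id | ) Start; Y -> id Y1 | id Start Y1; Y1 -> ) Y1 | ) id Y1 | eps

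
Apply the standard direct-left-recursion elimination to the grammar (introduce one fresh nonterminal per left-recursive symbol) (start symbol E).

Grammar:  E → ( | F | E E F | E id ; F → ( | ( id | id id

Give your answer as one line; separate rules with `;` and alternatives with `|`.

E → ( E' | F E'; F → ( | ( id | id id; E' → E F E' | id E' | epsilon

Directly left-recursive nonterminal: E.
For E: α = {E F, id}, β = {(, F}. Rewrite as E → β E' and E' → α E' | ε.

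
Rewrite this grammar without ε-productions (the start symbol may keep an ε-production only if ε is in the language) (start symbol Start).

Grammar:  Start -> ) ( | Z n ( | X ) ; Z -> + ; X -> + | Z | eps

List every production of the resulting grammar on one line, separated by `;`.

Start -> ) ( | Z n ( | X ) | ); Z -> +; X -> + | Z

Nullable nonterminals: {X}.
ε ∉ L(G), so no ε-production is kept.
Expand every rule over subsets of its nullable positions: Start → X ) gives X ) | ).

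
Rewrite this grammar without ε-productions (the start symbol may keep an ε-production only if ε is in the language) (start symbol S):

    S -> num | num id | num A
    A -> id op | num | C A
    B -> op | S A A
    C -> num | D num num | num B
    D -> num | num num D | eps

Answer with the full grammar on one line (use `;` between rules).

Nullable nonterminals: {D}.
ε ∉ L(G), so no ε-production is kept.
For each production, add variants omitting each subset of nullable occurrences: C → D num num gives D num num | num num. D → num num D gives num num D | num num.

S -> num | num id | num A; A -> id op | num | C A; B -> op | S A A; C -> num | D num num | num num | num B; D -> num | num num D | num num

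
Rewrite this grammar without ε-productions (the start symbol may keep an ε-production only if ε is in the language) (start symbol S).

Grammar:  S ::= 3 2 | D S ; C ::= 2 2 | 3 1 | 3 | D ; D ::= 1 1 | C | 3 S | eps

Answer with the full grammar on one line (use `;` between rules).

S ::= 3 2 | D S; C ::= 2 2 | 3 1 | 3 | D; D ::= 1 1 | C | 3 S

The nullable symbols are {C, D}.
ε ∉ L(G), so no ε-production is kept.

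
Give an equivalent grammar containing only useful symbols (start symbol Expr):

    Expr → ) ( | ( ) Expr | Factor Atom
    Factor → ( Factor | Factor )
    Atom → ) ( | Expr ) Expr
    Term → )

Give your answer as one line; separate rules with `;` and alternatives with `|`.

Generating nonterminals: {Atom, Expr, Term}.
Reachable from Expr after that: {Expr}.
Removed useless symbols: {Atom, Factor, Term} and every production mentioning them.

Expr → ) ( | ( ) Expr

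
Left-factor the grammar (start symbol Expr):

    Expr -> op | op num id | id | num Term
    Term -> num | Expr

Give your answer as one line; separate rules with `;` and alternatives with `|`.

Expr has alternatives sharing prefix 'op': factor to Expr → op Expr1 with Expr1 → ε | num id.

Expr -> id | num Term | op Expr1; Term -> num | Expr; Expr1 -> ε | num id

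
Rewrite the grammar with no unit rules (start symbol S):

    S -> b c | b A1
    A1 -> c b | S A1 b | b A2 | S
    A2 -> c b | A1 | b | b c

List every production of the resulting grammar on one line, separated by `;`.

S -> b c | b A1; A1 -> c b | S A1 b | b A2 | b c | b A1; A2 -> c b | b | b c | S A1 b | b A2 | b A1

Unit pairs: A1 ⇒* {S}; A2 ⇒* {A1, S}.
Replace each nonterminal's rules with the union of the non-unit rules of every nonterminal it unit-derives.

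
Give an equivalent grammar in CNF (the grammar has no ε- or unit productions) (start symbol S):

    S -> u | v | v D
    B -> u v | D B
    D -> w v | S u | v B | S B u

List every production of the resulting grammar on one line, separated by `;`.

Introduce a nonterminal for each terminal appearing in a rule of length ≥ 2: X1 → v, X2 → u, X3 → w.
Binarize each right-hand side of length ≥ 3 by chaining fresh nonterminals (Y1, Y2, …): affected rules were D → S B X2.

S -> u | v | X1 D; B -> X2 X1 | D B; D -> X3 X1 | S X2 | X1 B | S Y1; X1 -> v; X2 -> u; X3 -> w; Y1 -> B X2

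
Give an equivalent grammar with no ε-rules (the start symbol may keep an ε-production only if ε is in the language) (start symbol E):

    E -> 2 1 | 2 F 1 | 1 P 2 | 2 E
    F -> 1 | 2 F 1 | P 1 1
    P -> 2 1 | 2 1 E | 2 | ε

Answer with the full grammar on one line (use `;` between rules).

E -> 2 1 | 2 F 1 | 1 P 2 | 1 2 | 2 E; F -> 1 | 2 F 1 | P 1 1 | 1 1; P -> 2 1 | 2 1 E | 2

Nullable nonterminals: {P}.
ε ∉ L(G), so no ε-production is kept.
Add the nullable-subset variants: E → 1 P 2 gives 1 P 2 | 1 2. F → P 1 1 gives P 1 1 | 1 1.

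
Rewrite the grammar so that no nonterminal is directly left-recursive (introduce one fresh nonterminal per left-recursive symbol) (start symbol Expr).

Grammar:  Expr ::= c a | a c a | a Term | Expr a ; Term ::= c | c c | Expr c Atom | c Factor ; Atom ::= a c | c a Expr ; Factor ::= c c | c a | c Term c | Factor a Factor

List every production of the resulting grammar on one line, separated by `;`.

Directly left-recursive nonterminals: Expr, Factor.
For Expr: α = {a}, β = {c a, a c a, a Term}. Rewrite as Expr → β Expr1 and Expr1 → α Expr1 | ε.
For Factor: α = {a Factor}, β = {c c, c a, c Term c}. Rewrite as Factor → β Factor1 and Factor1 → α Factor1 | ε.

Expr ::= c a Expr1 | a c a Expr1 | a Term Expr1; Term ::= c | c c | Expr c Atom | c Factor; Atom ::= a c | c a Expr; Factor ::= c c Factor1 | c a Factor1 | c Term c Factor1; Expr1 ::= a Expr1 | ε; Factor1 ::= a Factor Factor1 | ε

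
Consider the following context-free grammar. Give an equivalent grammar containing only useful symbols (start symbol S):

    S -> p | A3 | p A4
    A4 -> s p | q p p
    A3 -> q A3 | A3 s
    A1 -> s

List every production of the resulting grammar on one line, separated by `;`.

S -> p | p A4; A4 -> s p | q p p

Generating nonterminals: {A1, A4, S}.
Reachable from S after that: {A4, S}.
Removed useless symbols: {A1, A3} and every production mentioning them.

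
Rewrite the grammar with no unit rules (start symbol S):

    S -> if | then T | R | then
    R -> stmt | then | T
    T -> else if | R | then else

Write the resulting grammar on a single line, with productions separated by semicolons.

Unit pairs: R ⇒* {T}; S ⇒* {R, T}; T ⇒* {R}.
For each unit pair (A, B), copy every non-unit production of B to A, then drop all unit productions.

S -> if | then T | then | stmt | else if | then else; R -> stmt | then | else if | then else; T -> stmt | then | else if | then else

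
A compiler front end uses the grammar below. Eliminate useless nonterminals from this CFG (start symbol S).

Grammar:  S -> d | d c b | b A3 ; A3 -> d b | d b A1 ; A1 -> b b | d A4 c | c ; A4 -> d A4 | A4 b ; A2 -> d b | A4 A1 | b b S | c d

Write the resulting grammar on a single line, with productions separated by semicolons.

Generating nonterminals: {A1, A2, A3, S}.
Reachable from S after that: {A1, A3, S}.
Removed useless symbols: {A2, A4} and every production mentioning them.

S -> d | d c b | b A3; A3 -> d b | d b A1; A1 -> b b | c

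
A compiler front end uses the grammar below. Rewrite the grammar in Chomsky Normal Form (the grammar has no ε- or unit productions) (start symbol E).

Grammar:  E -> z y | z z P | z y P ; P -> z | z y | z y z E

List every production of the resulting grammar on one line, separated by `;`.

E -> X1 X2 | X1 Y1 | X1 Y2; P -> z | X1 X2 | X1 Y3; X1 -> z; X2 -> y; Y1 -> X1 P; Y2 -> X2 P; Y3 -> X2 Y4; Y4 -> X1 E

Introduce a nonterminal for each terminal appearing in a rule of length ≥ 2: X1 → z, X2 → y.
Binarize each right-hand side of length ≥ 3 by chaining fresh nonterminals (Y1, Y2, …): affected rules were E → X1 X1 P; E → X1 X2 P; P → X1 X2 X1 E.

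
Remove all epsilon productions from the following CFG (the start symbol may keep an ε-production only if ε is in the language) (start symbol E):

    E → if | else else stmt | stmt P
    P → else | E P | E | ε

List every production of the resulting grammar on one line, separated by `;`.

Nullable set = {P}.
ε ∉ L(G), so no ε-production is kept.
For each production, add variants omitting each subset of nullable occurrences: E → stmt P gives stmt P | stmt. P → E P gives E P | E.

E → if | else else stmt | stmt P | stmt; P → else | E P | E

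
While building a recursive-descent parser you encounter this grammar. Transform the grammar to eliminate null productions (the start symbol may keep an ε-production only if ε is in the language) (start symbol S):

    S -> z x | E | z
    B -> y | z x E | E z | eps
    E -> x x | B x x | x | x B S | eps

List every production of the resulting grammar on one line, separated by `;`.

S -> z x | E | z | ε; B -> y | z x E | z x | E z | z; E -> x x | B x x | x | x B S | x B | x S

Nullable set = {B, E, S}.
ε ∈ L(G) since S is nullable, so keep S → ε.
Add the nullable-subset variants: B → z x E gives z x E | z x. B → E z gives E z | z. E → x B S gives x B S | x B | x S.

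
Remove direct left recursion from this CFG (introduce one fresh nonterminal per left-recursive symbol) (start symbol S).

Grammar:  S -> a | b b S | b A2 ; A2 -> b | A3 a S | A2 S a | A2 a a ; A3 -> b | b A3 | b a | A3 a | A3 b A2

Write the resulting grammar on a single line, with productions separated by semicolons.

S -> a | b b S | b A2; A2 -> b A2' | A3 a S A2'; A3 -> b A3' | b A3 A3' | b a A3'; A2' -> S a A2' | a a A2' | eps; A3' -> a A3' | b A2 A3' | eps

Directly left-recursive nonterminals: A2, A3.
For A2: α = {S a, a a}, β = {b, A3 a S}. Rewrite as A2 → β A2' and A2' → α A2' | ε.
For A3: α = {a, b A2}, β = {b, b A3, b a}. Rewrite as A3 → β A3' and A3' → α A3' | ε.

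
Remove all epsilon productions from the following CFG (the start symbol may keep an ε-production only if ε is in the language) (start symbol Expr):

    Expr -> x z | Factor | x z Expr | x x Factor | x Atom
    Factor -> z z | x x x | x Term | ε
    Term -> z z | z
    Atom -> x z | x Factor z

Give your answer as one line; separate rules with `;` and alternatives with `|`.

The nullable symbols are {Expr, Factor}.
ε ∈ L(G) since Expr is nullable, so keep Expr → ε.
For each production, add variants omitting each subset of nullable occurrences: Expr → x x Factor gives x x Factor | x x.

Expr -> x z | Factor | x z Expr | x x Factor | x x | x Atom | ε; Factor -> z z | x x x | x Term; Term -> z z | z; Atom -> x z | x Factor z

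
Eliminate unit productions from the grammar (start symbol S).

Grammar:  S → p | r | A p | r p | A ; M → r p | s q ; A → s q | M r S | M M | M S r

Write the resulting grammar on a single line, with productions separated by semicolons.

Unit pairs: S ⇒* {A}.
For every A with A ⇒* B via unit rules, add B's non-unit alternatives to A; then delete every rule of the form X → Y.

S → p | r | A p | r p | s q | M r S | M M | M S r; M → r p | s q; A → s q | M r S | M M | M S r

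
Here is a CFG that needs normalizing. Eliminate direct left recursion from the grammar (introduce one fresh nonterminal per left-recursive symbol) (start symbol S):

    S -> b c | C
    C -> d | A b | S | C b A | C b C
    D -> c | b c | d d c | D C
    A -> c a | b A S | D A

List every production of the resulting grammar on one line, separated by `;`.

S -> b c | C; C -> d C' | A b C' | S C'; D -> c D' | b c D' | d d c D'; A -> c a | b A S | D A; C' -> b A C' | b C C' | ε; D' -> C D' | ε

Directly left-recursive nonterminals: C, D.
For C: α = {b A, b C}, β = {d, A b, S}. Rewrite as C → β C' and C' → α C' | ε.
For D: α = {C}, β = {c, b c, d d c}. Rewrite as D → β D' and D' → α D' | ε.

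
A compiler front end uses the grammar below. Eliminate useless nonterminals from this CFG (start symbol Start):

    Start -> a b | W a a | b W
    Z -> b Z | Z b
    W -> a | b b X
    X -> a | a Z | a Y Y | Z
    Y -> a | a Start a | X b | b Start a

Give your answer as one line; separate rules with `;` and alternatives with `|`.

Start -> a b | W a a | b W; W -> a | b b X; X -> a | a Y Y; Y -> a | a Start a | X b | b Start a

Generating nonterminals: {Start, W, X, Y}.
Reachable from Start after that: {Start, W, X, Y}.
Removed useless symbols: {Z} and every production mentioning them.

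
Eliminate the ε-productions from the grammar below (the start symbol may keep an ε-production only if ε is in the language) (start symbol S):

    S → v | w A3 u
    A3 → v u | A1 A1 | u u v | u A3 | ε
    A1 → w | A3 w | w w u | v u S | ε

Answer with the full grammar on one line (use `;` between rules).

The nullable symbols are {A1, A3}.
ε ∉ L(G), so no ε-production is kept.
For each production, add variants omitting each subset of nullable occurrences: S → w A3 u gives w A3 u | w u. A3 → A1 A1 gives A1 A1 | A1. A3 → u A3 gives u A3 | u.

S → v | w A3 u | w u; A3 → v u | A1 A1 | A1 | u u v | u A3 | u; A1 → w | A3 w | w w u | v u S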